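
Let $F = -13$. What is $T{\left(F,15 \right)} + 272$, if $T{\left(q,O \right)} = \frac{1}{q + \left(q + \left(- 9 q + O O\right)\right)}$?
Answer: $\frac{85953}{316} \approx 272.0$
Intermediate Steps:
$T{\left(q,O \right)} = \frac{1}{O^{2} - 7 q}$ ($T{\left(q,O \right)} = \frac{1}{q + \left(q + \left(- 9 q + O^{2}\right)\right)} = \frac{1}{q + \left(q + \left(O^{2} - 9 q\right)\right)} = \frac{1}{q + \left(O^{2} - 8 q\right)} = \frac{1}{O^{2} - 7 q}$)
$T{\left(F,15 \right)} + 272 = \frac{1}{15^{2} - -91} + 272 = \frac{1}{225 + 91} + 272 = \frac{1}{316} + 272 = \frac{85953}{316}$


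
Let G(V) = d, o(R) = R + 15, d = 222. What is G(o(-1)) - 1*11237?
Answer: -11015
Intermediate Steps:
o(R) = 15 + R
G(V) = 222
G(o(-1)) - 1*11237 = 222 - 1*11237 = 222 - 11237 = -11015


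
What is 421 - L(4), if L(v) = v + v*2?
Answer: 409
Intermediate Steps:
L(v) = 3*v (L(v) = v + 2*v = 3*v)
421 - L(4) = 421 - 3*4 = 421 - 1*12 = 421 - 12 = 409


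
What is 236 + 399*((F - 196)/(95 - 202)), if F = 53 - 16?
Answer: 88693/107 ≈ 828.91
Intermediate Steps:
F = 37
236 + 399*((F - 196)/(95 - 202)) = 236 + 399*((37 - 196)/(95 - 202)) = 236 + 399*(-159/(-107)) = 236 + 399*(-159*(-1/107)) = 236 + 399*(159/107) = 236 + 63441/107 = 88693/107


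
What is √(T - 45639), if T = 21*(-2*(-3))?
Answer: 3*I*√5057 ≈ 213.34*I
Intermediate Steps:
T = 126 (T = 21*6 = 126)
√(T - 45639) = √(126 - 45639) = √(-45513) = 3*I*√5057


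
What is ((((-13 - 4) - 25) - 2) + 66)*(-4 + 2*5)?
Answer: 132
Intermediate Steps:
((((-13 - 4) - 25) - 2) + 66)*(-4 + 2*5) = (((-17 - 25) - 2) + 66)*(-4 + 10) = ((-42 - 2) + 66)*6 = (-44 + 66)*6 = 22*6 = 132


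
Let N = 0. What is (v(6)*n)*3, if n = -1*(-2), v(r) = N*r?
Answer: 0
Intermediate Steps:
v(r) = 0 (v(r) = 0*r = 0)
n = 2
(v(6)*n)*3 = (0*2)*3 = 0*3 = 0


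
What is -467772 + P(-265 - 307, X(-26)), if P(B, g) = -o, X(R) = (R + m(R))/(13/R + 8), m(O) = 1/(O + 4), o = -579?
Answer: -467193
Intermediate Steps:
m(O) = 1/(4 + O)
X(R) = (R + 1/(4 + R))/(8 + 13/R) (X(R) = (R + 1/(4 + R))/(13/R + 8) = (R + 1/(4 + R))/(8 + 13/R))
P(B, g) = 579 (P(B, g) = -1*(-579) = 579)
-467772 + P(-265 - 307, X(-26)) = -467772 + 579 = -467193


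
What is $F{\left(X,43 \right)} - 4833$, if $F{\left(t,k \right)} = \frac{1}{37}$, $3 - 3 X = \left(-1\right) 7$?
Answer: $- \frac{178820}{37} \approx -4833.0$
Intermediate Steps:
$X = \frac{10}{3}$ ($X = 1 - \frac{\left(-1\right) 7}{3} = 1 - - \frac{7}{3} = 1 + \frac{7}{3} = \frac{10}{3} \approx 3.3333$)
$F{\left(t,k \right)} = \frac{1}{37}$
$F{\left(X,43 \right)} - 4833 = \frac{1}{37} - 4833 = - \frac{178820}{37}$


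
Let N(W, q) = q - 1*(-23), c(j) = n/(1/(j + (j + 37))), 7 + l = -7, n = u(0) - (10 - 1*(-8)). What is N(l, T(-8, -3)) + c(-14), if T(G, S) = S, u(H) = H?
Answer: -142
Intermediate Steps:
n = -18 (n = 0 - (10 - 1*(-8)) = 0 - (10 + 8) = 0 - 1*18 = 0 - 18 = -18)
l = -14 (l = -7 - 7 = -14)
c(j) = -666 - 36*j (c(j) = -(666 + 36*j) = -18*(37 + 2*j) = -666 - 36*j)
N(W, q) = 23 + q (N(W, q) = q + 23 = 23 + q)
N(l, T(-8, -3)) + c(-14) = (23 - 3) + (-666 - 36*(-14)) = 20 + (-666 + 504) = 20 - 162 = -142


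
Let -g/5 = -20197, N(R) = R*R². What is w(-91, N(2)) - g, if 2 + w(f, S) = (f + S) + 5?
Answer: -101065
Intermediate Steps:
N(R) = R³
g = 100985 (g = -5*(-20197) = 100985)
w(f, S) = 3 + S + f (w(f, S) = -2 + ((f + S) + 5) = -2 + ((S + f) + 5) = -2 + (5 + S + f) = 3 + S + f)
w(-91, N(2)) - g = (3 + 2³ - 91) - 1*100985 = (3 + 8 - 91) - 100985 = -80 - 100985 = -101065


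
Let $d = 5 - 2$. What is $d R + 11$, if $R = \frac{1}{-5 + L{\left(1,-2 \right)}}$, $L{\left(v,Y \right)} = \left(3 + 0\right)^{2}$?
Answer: $\frac{47}{4} \approx 11.75$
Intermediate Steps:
$L{\left(v,Y \right)} = 9$ ($L{\left(v,Y \right)} = 3^{2} = 9$)
$d = 3$ ($d = 5 - 2 = 3$)
$R = \frac{1}{4}$ ($R = \frac{1}{-5 + 9} = \frac{1}{4} \approx 0.25$)
$d R + 11 = 3 \cdot \frac{1}{4} + 11 = \frac{3}{4} + 11 = \frac{47}{4}$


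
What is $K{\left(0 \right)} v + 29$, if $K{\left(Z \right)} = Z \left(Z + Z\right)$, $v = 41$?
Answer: $29$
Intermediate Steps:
$K{\left(Z \right)} = 2 Z^{2}$ ($K{\left(Z \right)} = Z 2 Z = 2 Z^{2}$)
$K{\left(0 \right)} v + 29 = 2 \cdot 0^{2} \cdot 41 + 29 = 2 \cdot 0 \cdot 41 + 29 = 0 \cdot 41 + 29 = 0 + 29 = 29$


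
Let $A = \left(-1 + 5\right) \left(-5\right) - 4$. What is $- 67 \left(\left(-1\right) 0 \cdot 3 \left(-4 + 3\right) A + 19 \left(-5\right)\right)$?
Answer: $6365$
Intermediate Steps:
$A = -24$ ($A = 4 \left(-5\right) - 4 = -20 - 4 = -24$)
$- 67 \left(\left(-1\right) 0 \cdot 3 \left(-4 + 3\right) A + 19 \left(-5\right)\right) = - 67 \left(\left(-1\right) 0 \cdot 3 \left(-4 + 3\right) \left(-24\right) + 19 \left(-5\right)\right) = - 67 \left(0 \cdot 3 \left(-1\right) \left(-24\right) - 95\right) = - 67 \left(0 \left(-3\right) \left(-24\right) - 95\right) = - 67 \left(0 \left(-24\right) - 95\right) = - 67 \left(0 - 95\right) = \left(-67\right) \left(-95\right) = 6365$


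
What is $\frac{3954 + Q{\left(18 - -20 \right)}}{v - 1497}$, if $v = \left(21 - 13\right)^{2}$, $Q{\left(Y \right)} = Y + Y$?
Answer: $- \frac{4030}{1433} \approx -2.8123$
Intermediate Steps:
$Q{\left(Y \right)} = 2 Y$
$v = 64$ ($v = 8^{2} = 64$)
$\frac{3954 + Q{\left(18 - -20 \right)}}{v - 1497} = \frac{3954 + 2 \left(18 - -20\right)}{64 - 1497} = \frac{3954 + 2 \left(18 + 20\right)}{-1433} = \left(3954 + 2 \cdot 38\right) \left(- \frac{1}{1433}\right) = \left(3954 + 76\right) \left(- \frac{1}{1433}\right) = 4030 \left(- \frac{1}{1433}\right) = - \frac{4030}{1433}$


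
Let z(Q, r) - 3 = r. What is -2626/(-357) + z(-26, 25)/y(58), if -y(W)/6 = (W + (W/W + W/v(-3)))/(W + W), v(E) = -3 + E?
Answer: -47780/13209 ≈ -3.6172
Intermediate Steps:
y(W) = -3*(1 + 5*W/6)/W (y(W) = -6*(W + (W/W + W/(-3 - 3)))/(W + W) = -6*(W + (1 + W/(-6)))/(2*W) = -6*(W + (1 + W*(-⅙)))*1/(2*W) = -6*(W + (1 - W/6))*1/(2*W) = -6*(1 + 5*W/6)*1/(2*W) = -3*(1 + 5*W/6)/W)
z(Q, r) = 3 + r
-2626/(-357) + z(-26, 25)/y(58) = -2626/(-357) + (3 + 25)/(-5/2 - 3/58) = -2626*(-1/357) + 28/(-5/2 - 3*1/58) = 2626/357 + 28/(-5/2 - 3/58) = 2626/357 + 28/(-74/29) = 2626/357 + 28*(-29/74) = 2626/357 - 406/37 = -47780/13209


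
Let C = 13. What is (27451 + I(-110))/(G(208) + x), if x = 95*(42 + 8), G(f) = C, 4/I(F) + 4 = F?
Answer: 1564705/271491 ≈ 5.7634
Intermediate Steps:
I(F) = 4/(-4 + F)
G(f) = 13
x = 4750 (x = 95*50 = 4750)
(27451 + I(-110))/(G(208) + x) = (27451 + 4/(-4 - 110))/(13 + 4750) = (27451 + 4/(-114))/4763 = (27451 + 4*(-1/114))*(1/4763) = (27451 - 2/57)*(1/4763) = (1564705/57)*(1/4763) = 1564705/271491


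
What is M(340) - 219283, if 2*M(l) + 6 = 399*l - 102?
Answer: -151507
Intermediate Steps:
M(l) = -54 + 399*l/2 (M(l) = -3 + (399*l - 102)/2 = -3 + (-102 + 399*l)/2 = -3 + (-51 + 399*l/2) = -54 + 399*l/2)
M(340) - 219283 = (-54 + (399/2)*340) - 219283 = (-54 + 67830) - 219283 = 67776 - 219283 = -151507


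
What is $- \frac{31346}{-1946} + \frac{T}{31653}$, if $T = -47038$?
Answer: $\frac{64332785}{4399767} \approx 14.622$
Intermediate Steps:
$- \frac{31346}{-1946} + \frac{T}{31653} = - \frac{31346}{-1946} - \frac{47038}{31653} = \left(-31346\right) \left(- \frac{1}{1946}\right) - \frac{47038}{31653} = \frac{2239}{139} - \frac{47038}{31653} = \frac{64332785}{4399767}$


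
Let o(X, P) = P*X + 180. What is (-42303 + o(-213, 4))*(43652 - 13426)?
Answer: -1298962350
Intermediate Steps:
o(X, P) = 180 + P*X
(-42303 + o(-213, 4))*(43652 - 13426) = (-42303 + (180 + 4*(-213)))*(43652 - 13426) = (-42303 + (180 - 852))*30226 = (-42303 - 672)*30226 = -42975*30226 = -1298962350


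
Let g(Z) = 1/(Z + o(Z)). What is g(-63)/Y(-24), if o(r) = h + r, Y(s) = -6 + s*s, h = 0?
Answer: -1/71820 ≈ -1.3924e-5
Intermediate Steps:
Y(s) = -6 + s²
o(r) = r (o(r) = 0 + r = r)
g(Z) = 1/(2*Z) (g(Z) = 1/(Z + Z) = 1/(2*Z))
g(-63)/Y(-24) = ((½)/(-63))/(-6 + (-24)²) = ((½)*(-1/63))/(-6 + 576) = -1/126/570 = -1/126*1/570 = -1/71820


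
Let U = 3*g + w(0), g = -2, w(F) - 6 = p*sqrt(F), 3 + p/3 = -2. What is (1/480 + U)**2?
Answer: 1/230400 ≈ 4.3403e-6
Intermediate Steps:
p = -15 (p = -9 + 3*(-2) = -9 - 6 = -15)
w(F) = 6 - 15*sqrt(F)
U = 0 (U = 3*(-2) + (6 - 15*sqrt(0)) = -6 + (6 - 15*0) = -6 + (6 + 0) = -6 + 6 = 0)
(1/480 + U)**2 = (1/480 + 0)**2 = (1/480)**2 = 1/230400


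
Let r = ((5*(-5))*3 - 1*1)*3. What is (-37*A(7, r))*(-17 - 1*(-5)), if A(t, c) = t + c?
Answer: -98124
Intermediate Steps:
r = -228 (r = (-25*3 - 1)*3 = (-75 - 1)*3 = -76*3 = -228)
A(t, c) = c + t
(-37*A(7, r))*(-17 - 1*(-5)) = (-37*(-228 + 7))*(-17 - 1*(-5)) = (-37*(-221))*(-17 + 5) = 8177*(-12) = -98124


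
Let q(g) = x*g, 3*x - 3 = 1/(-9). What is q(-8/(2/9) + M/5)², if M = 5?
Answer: 828100/729 ≈ 1135.9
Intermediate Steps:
x = 26/27 (x = 1 + (⅓)/(-9) = 1 + (⅓)*(-⅑) = 1 - 1/27 = 26/27 ≈ 0.96296)
q(g) = 26*g/27
q(-8/(2/9) + M/5)² = (26*(-8/(2/9) + 5/5)/27)² = (26*(-8/(2*(⅑)) + 5*(⅕))/27)² = (26*(-8/2/9 + 1)/27)² = (26*(-8*9/2 + 1)/27)² = (26*(-36 + 1)/27)² = ((26/27)*(-35))² = (-910/27)² = 828100/729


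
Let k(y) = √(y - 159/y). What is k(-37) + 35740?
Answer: 35740 + 11*I*√370/37 ≈ 35740.0 + 5.7186*I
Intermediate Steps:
k(-37) + 35740 = √(-37 - 159/(-37)) + 35740 = √(-37 - 159*(-1/37)) + 35740 = √(-37 + 159/37) + 35740 = √(-1210/37) + 35740 = 11*I*√370/37 + 35740 = 35740 + 11*I*√370/37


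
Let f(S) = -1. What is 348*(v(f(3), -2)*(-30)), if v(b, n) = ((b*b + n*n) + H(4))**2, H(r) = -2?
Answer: -93960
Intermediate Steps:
v(b, n) = (-2 + b**2 + n**2)**2 (v(b, n) = ((b*b + n*n) - 2)**2 = ((b**2 + n**2) - 2)**2 = (-2 + b**2 + n**2)**2)
348*(v(f(3), -2)*(-30)) = 348*((-2 + (-1)**2 + (-2)**2)**2*(-30)) = 348*((-2 + 1 + 4)**2*(-30)) = 348*(3**2*(-30)) = 348*(9*(-30)) = 348*(-270) = -93960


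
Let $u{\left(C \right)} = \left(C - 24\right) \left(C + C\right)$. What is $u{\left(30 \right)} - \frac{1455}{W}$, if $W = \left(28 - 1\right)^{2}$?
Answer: $\frac{86995}{243} \approx 358.0$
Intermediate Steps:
$W = 729$ ($W = 27^{2} = 729$)
$u{\left(C \right)} = 2 C \left(-24 + C\right)$ ($u{\left(C \right)} = \left(-24 + C\right) 2 C = 2 C \left(-24 + C\right)$)
$u{\left(30 \right)} - \frac{1455}{W} = 2 \cdot 30 \left(-24 + 30\right) - \frac{1455}{729} = 2 \cdot 30 \cdot 6 - \frac{485}{243} = 360 - \frac{485}{243} = \frac{86995}{243}$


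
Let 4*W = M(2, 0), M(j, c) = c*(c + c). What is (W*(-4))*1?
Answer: 0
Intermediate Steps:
M(j, c) = 2*c**2 (M(j, c) = c*(2*c) = 2*c**2)
W = 0 (W = (2*0**2)/4 = (2*0)/4 = (1/4)*0 = 0)
(W*(-4))*1 = (0*(-4))*1 = 0*1 = 0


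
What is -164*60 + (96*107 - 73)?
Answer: 359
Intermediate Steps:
-164*60 + (96*107 - 73) = -9840 + (10272 - 73) = -9840 + 10199 = 359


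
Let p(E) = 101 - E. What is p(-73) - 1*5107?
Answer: -4933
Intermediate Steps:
p(-73) - 1*5107 = (101 - 1*(-73)) - 1*5107 = (101 + 73) - 5107 = 174 - 5107 = -4933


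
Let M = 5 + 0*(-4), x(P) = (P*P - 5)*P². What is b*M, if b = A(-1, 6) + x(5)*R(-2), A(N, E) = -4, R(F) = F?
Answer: -5020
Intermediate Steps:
x(P) = P²*(-5 + P²) (x(P) = (P² - 5)*P² = (-5 + P²)*P² = P²*(-5 + P²))
M = 5 (M = 5 + 0 = 5)
b = -1004 (b = -4 + (5²*(-5 + 5²))*(-2) = -4 + (25*(-5 + 25))*(-2) = -4 + (25*20)*(-2) = -4 + 500*(-2) = -4 - 1000 = -1004)
b*M = -1004*5 = -5020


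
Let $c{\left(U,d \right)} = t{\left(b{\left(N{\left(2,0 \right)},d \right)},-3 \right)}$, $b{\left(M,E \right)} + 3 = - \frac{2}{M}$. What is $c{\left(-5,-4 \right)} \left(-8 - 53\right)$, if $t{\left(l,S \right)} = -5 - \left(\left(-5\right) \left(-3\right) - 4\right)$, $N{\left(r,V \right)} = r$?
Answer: $976$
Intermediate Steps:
$b{\left(M,E \right)} = -3 - \frac{2}{M}$
$t{\left(l,S \right)} = -16$ ($t{\left(l,S \right)} = -5 - \left(15 - 4\right) = -5 - 11 = -16$)
$c{\left(U,d \right)} = -16$
$c{\left(-5,-4 \right)} \left(-8 - 53\right) = - 16 \left(-8 - 53\right) = \left(-16\right) \left(-61\right) = 976$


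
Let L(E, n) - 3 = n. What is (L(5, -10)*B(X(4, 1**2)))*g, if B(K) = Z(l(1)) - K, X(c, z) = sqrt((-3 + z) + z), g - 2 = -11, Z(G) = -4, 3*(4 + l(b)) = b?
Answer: -252 - 63*I ≈ -252.0 - 63.0*I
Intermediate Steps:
L(E, n) = 3 + n
l(b) = -4 + b/3
g = -9 (g = 2 - 11 = -9)
X(c, z) = sqrt(-3 + 2*z)
B(K) = -4 - K
(L(5, -10)*B(X(4, 1**2)))*g = ((3 - 10)*(-4 - sqrt(-3 + 2*1**2)))*(-9) = -7*(-4 - sqrt(-3 + 2*1))*(-9) = -7*(-4 - sqrt(-3 + 2))*(-9) = -7*(-4 - sqrt(-1))*(-9) = -7*(-4 - I)*(-9) = (28 + 7*I)*(-9) = -252 - 63*I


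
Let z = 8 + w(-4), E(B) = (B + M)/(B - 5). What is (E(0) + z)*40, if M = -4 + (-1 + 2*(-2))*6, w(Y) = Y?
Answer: 432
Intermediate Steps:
M = -34 (M = -4 + (-1 - 4)*6 = -4 - 5*6 = -4 - 30 = -34)
E(B) = (-34 + B)/(-5 + B) (E(B) = (B - 34)/(B - 5) = (-34 + B)/(-5 + B))
z = 4 (z = 8 - 4 = 4)
(E(0) + z)*40 = ((-34 + 0)/(-5 + 0) + 4)*40 = (-34/(-5) + 4)*40 = (-⅕*(-34) + 4)*40 = (34/5 + 4)*40 = (54/5)*40 = 432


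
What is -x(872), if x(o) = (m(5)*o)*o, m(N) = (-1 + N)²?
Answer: -12166144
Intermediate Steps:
x(o) = 16*o² (x(o) = ((-1 + 5)²*o)*o = (4²*o)*o = (16*o)*o = 16*o²)
-x(872) = -16*872² = -16*760384 = -1*12166144 = -12166144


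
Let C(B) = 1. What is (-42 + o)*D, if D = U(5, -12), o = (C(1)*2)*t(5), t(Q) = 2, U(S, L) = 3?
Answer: -114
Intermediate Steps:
o = 4 (o = (1*2)*2 = 2*2 = 4)
D = 3
(-42 + o)*D = (-42 + 4)*3 = -38*3 = -114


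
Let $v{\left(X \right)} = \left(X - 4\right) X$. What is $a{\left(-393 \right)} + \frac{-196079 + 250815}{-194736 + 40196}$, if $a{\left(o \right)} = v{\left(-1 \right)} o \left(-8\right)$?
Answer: $\frac{607328516}{38635} \approx 15720.0$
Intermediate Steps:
$v{\left(X \right)} = X \left(-4 + X\right)$ ($v{\left(X \right)} = \left(-4 + X\right) X = X \left(-4 + X\right)$)
$a{\left(o \right)} = - 40 o$ ($a{\left(o \right)} = - (-4 - 1) o \left(-8\right) = \left(-1\right) \left(-5\right) o \left(-8\right) = 5 o \left(-8\right) = - 40 o$)
$a{\left(-393 \right)} + \frac{-196079 + 250815}{-194736 + 40196} = \left(-40\right) \left(-393\right) + \frac{-196079 + 250815}{-194736 + 40196} = 15720 + \frac{54736}{-154540} = 15720 + 54736 \left(- \frac{1}{154540}\right) = 15720 - \frac{13684}{38635} = \frac{607328516}{38635}$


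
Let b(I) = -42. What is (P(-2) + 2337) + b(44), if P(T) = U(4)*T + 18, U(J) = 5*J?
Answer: 2273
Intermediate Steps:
P(T) = 18 + 20*T (P(T) = (5*4)*T + 18 = 20*T + 18 = 18 + 20*T)
(P(-2) + 2337) + b(44) = ((18 + 20*(-2)) + 2337) - 42 = ((18 - 40) + 2337) - 42 = (-22 + 2337) - 42 = 2315 - 42 = 2273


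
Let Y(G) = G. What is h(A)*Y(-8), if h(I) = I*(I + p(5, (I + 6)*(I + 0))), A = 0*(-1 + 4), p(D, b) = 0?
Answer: 0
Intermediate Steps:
A = 0 (A = 0*3 = 0)
h(I) = I² (h(I) = I*(I + 0) = I*I = I²)
h(A)*Y(-8) = 0²*(-8) = 0*(-8) = 0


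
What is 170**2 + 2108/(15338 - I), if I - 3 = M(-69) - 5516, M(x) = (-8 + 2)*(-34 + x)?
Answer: 584735808/20233 ≈ 28900.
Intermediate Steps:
M(x) = 204 - 6*x (M(x) = -6*(-34 + x) = 204 - 6*x)
I = -4895 (I = 3 + ((204 - 6*(-69)) - 5516) = 3 + ((204 + 414) - 5516) = 3 + (618 - 5516) = 3 - 4898 = -4895)
170**2 + 2108/(15338 - I) = 170**2 + 2108/(15338 - 1*(-4895)) = 28900 + 2108/(15338 + 4895) = 28900 + 2108/20233 = 584735808/20233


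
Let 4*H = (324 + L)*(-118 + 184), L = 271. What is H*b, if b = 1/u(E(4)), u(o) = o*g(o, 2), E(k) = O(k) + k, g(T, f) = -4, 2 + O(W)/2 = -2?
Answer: 19635/32 ≈ 613.59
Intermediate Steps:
O(W) = -8 (O(W) = -4 + 2*(-2) = -4 - 4 = -8)
E(k) = -8 + k
u(o) = -4*o (u(o) = o*(-4) = -4*o)
H = 19635/2 (H = ((324 + 271)*(-118 + 184))/4 = (595*66)/4 = (¼)*39270 = 19635/2 ≈ 9817.5)
b = 1/16 (b = 1/(-4*(-8 + 4)) = 1/(-4*(-4)) = 1/16 ≈ 0.062500)
H*b = (19635/2)*(1/16) = 19635/32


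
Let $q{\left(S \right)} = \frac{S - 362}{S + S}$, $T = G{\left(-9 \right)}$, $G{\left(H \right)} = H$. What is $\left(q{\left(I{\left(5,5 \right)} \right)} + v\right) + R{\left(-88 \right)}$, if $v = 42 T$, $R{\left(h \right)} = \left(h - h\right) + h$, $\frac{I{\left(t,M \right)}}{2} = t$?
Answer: $- \frac{2418}{5} \approx -483.6$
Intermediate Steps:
$I{\left(t,M \right)} = 2 t$
$T = -9$
$q{\left(S \right)} = \frac{-362 + S}{2 S}$
$R{\left(h \right)} = h$ ($R{\left(h \right)} = 0 + h = h$)
$v = -378$ ($v = 42 \left(-9\right) = -378$)
$\left(q{\left(I{\left(5,5 \right)} \right)} + v\right) + R{\left(-88 \right)} = \left(\frac{-362 + 2 \cdot 5}{2 \cdot 2 \cdot 5} - 378\right) - 88 = \left(\frac{-362 + 10}{2 \cdot 10} - 378\right) - 88 = \left(\frac{1}{2} \cdot \frac{1}{10} \left(-352\right) - 378\right) - 88 = \left(- \frac{88}{5} - 378\right) - 88 = - \frac{1978}{5} - 88 = - \frac{2418}{5}$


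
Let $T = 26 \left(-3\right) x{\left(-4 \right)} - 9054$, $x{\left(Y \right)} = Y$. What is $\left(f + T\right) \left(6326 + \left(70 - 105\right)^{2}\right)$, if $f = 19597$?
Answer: $81966105$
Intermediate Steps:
$T = -8742$ ($T = 26 \left(-3\right) \left(-4\right) - 9054 = \left(-78\right) \left(-4\right) - 9054 = 312 - 9054 = -8742$)
$\left(f + T\right) \left(6326 + \left(70 - 105\right)^{2}\right) = \left(19597 - 8742\right) \left(6326 + \left(70 - 105\right)^{2}\right) = 10855 \left(6326 + \left(-35\right)^{2}\right) = 10855 \left(6326 + 1225\right) = 10855 \cdot 7551 = 81966105$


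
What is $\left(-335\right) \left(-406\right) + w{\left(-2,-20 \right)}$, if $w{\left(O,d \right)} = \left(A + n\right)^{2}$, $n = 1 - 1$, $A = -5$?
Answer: $136035$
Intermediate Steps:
$n = 0$ ($n = 1 - 1 = 0$)
$w{\left(O,d \right)} = 25$ ($w{\left(O,d \right)} = \left(-5 + 0\right)^{2} = \left(-5\right)^{2} = 25$)
$\left(-335\right) \left(-406\right) + w{\left(-2,-20 \right)} = \left(-335\right) \left(-406\right) + 25 = 136010 + 25 = 136035$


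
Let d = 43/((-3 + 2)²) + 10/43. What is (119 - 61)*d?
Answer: 107822/43 ≈ 2507.5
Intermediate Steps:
d = 1859/43 (d = 43/((-1)²) + 10*(1/43) = 43/1 + 10/43 = 43*1 + 10/43 = 43 + 10/43 = 1859/43 ≈ 43.233)
(119 - 61)*d = (119 - 61)*(1859/43) = 58*(1859/43) = 107822/43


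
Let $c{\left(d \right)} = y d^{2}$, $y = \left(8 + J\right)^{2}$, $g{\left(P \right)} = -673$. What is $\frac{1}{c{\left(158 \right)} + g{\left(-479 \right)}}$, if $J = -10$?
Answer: $\frac{1}{99183} \approx 1.0082 \cdot 10^{-5}$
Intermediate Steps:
$y = 4$ ($y = \left(8 - 10\right)^{2} = \left(-2\right)^{2} = 4$)
$c{\left(d \right)} = 4 d^{2}$
$\frac{1}{c{\left(158 \right)} + g{\left(-479 \right)}} = \frac{1}{4 \cdot 158^{2} - 673} = \frac{1}{4 \cdot 24964 - 673} = \frac{1}{99856 - 673} = \frac{1}{99183}$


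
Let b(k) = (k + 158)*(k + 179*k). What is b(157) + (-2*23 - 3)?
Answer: 8901851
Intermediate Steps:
b(k) = 180*k*(158 + k) (b(k) = (158 + k)*(180*k) = 180*k*(158 + k))
b(157) + (-2*23 - 3) = 180*157*(158 + 157) + (-2*23 - 3) = 180*157*315 + (-46 - 3) = 8901900 - 49 = 8901851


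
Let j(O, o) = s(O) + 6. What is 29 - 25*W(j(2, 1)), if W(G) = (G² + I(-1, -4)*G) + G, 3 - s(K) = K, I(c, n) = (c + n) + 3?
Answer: -1021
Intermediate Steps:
I(c, n) = 3 + c + n
s(K) = 3 - K
j(O, o) = 9 - O (j(O, o) = (3 - O) + 6 = 9 - O)
W(G) = G² - G (W(G) = (G² + (3 - 1 - 4)*G) + G = (G² - 2*G) + G = G² - G)
29 - 25*W(j(2, 1)) = 29 - 25*(9 - 1*2)*(-1 + (9 - 1*2)) = 29 - 25*(9 - 2)*(-1 + (9 - 2)) = 29 - 175*(-1 + 7) = 29 - 175*6 = 29 - 25*42 = 29 - 1050 = -1021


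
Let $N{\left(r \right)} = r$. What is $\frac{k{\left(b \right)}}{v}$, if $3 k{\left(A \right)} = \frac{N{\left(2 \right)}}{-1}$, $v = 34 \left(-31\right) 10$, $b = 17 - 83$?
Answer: $\frac{1}{15810} \approx 6.3251 \cdot 10^{-5}$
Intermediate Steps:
$b = -66$
$v = -10540$ ($v = \left(-1054\right) 10 = -10540$)
$k{\left(A \right)} = - \frac{2}{3}$ ($k{\left(A \right)} = \frac{2 \frac{1}{-1}}{3} = \frac{2 \left(-1\right)}{3} = \frac{1}{3} \left(-2\right) = - \frac{2}{3}$)
$\frac{k{\left(b \right)}}{v} = - \frac{2}{3 \left(-10540\right)} = \left(- \frac{2}{3}\right) \left(- \frac{1}{10540}\right) = \frac{1}{15810}$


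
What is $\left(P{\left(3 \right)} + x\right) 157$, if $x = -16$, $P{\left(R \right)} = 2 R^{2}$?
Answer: $314$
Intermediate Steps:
$\left(P{\left(3 \right)} + x\right) 157 = \left(2 \cdot 3^{2} - 16\right) 157 = \left(2 \cdot 9 - 16\right) 157 = \left(18 - 16\right) 157 = 2 \cdot 157 = 314$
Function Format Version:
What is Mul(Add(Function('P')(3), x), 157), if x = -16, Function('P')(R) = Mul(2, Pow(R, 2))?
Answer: 314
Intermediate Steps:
Mul(Add(Function('P')(3), x), 157) = Mul(Add(Mul(2, Pow(3, 2)), -16), 157) = Mul(Add(Mul(2, 9), -16), 157) = Mul(Add(18, -16), 157) = Mul(2, 157) = 314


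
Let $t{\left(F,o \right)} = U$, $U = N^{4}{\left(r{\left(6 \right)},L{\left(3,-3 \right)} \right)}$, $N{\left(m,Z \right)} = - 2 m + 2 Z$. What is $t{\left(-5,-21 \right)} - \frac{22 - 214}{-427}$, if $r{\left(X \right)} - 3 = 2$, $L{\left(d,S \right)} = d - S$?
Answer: $\frac{6640}{427} \approx 15.55$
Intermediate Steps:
$r{\left(X \right)} = 5$ ($r{\left(X \right)} = 3 + 2 = 5$)
$U = 16$ ($U = \left(\left(-2\right) 5 + 2 \left(3 - -3\right)\right)^{4} = \left(-10 + 2 \left(3 + 3\right)\right)^{4} = \left(-10 + 2 \cdot 6\right)^{4} = \left(-10 + 12\right)^{4} = 2^{4} = 16$)
$t{\left(F,o \right)} = 16$
$t{\left(-5,-21 \right)} - \frac{22 - 214}{-427} = 16 - \frac{22 - 214}{-427} = 16 - \left(22 - 214\right) \left(- \frac{1}{427}\right) = 16 - \left(-192\right) \left(- \frac{1}{427}\right) = 16 - \frac{192}{427} = \frac{6640}{427}$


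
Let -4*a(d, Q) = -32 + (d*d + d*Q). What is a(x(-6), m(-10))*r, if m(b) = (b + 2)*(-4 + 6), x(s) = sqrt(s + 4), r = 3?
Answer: 51/2 + 12*I*sqrt(2) ≈ 25.5 + 16.971*I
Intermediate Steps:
x(s) = sqrt(4 + s)
m(b) = 4 + 2*b (m(b) = (2 + b)*2 = 4 + 2*b)
a(d, Q) = 8 - d**2/4 - Q*d/4 (a(d, Q) = -(-32 + (d*d + d*Q))/4 = -(-32 + (d**2 + Q*d))/4 = -(-32 + d**2 + Q*d)/4 = 8 - d**2/4 - Q*d/4)
a(x(-6), m(-10))*r = (8 - (sqrt(4 - 6))**2/4 - (4 + 2*(-10))*sqrt(4 - 6)/4)*3 = (8 - (sqrt(-2))**2/4 - (4 - 20)*sqrt(-2)/4)*3 = (8 - (I*sqrt(2))**2/4 - 1/4*(-16)*I*sqrt(2))*3 = (8 - 1/4*(-2) + 4*I*sqrt(2))*3 = (8 + 1/2 + 4*I*sqrt(2))*3 = (17/2 + 4*I*sqrt(2))*3 = 51/2 + 12*I*sqrt(2)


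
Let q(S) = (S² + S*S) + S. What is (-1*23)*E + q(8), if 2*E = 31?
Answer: -441/2 ≈ -220.50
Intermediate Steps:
E = 31/2 (E = (½)*31 = 31/2 ≈ 15.500)
q(S) = S + 2*S² (q(S) = (S² + S²) + S = 2*S² + S = S + 2*S²)
(-1*23)*E + q(8) = -1*23*(31/2) + 8*(1 + 2*8) = -23*31/2 + 8*(1 + 16) = -713/2 + 8*17 = -713/2 + 136 = -441/2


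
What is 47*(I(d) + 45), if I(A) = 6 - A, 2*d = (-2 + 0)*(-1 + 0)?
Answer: 2350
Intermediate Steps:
d = 1 (d = ((-2 + 0)*(-1 + 0))/2 = (-2*(-1))/2 = (1/2)*2 = 1)
47*(I(d) + 45) = 47*((6 - 1*1) + 45) = 47*((6 - 1) + 45) = 47*(5 + 45) = 47*50 = 2350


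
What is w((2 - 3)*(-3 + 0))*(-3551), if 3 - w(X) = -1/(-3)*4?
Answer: -17755/3 ≈ -5918.3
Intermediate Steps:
w(X) = 5/3 (w(X) = 3 - (-1/(-3))*4 = 3 - (-1*(-⅓))*4 = 3 - 4/3 = 5/3)
w((2 - 3)*(-3 + 0))*(-3551) = (5/3)*(-3551) = -17755/3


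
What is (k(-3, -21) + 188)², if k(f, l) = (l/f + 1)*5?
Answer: 51984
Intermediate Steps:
k(f, l) = 5 + 5*l/f (k(f, l) = (1 + l/f)*5 = 5 + 5*l/f)
(k(-3, -21) + 188)² = ((5 + 5*(-21)/(-3)) + 188)² = ((5 + 5*(-21)*(-⅓)) + 188)² = ((5 + 35) + 188)² = (40 + 188)² = 228² = 51984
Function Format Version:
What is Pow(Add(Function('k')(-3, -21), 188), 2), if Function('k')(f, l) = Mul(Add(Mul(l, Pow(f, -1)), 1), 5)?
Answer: 51984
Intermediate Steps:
Function('k')(f, l) = Add(5, Mul(5, l, Pow(f, -1))) (Function('k')(f, l) = Mul(Add(1, Mul(l, Pow(f, -1))), 5) = Add(5, Mul(5, l, Pow(f, -1))))
Pow(Add(Function('k')(-3, -21), 188), 2) = Pow(Add(Add(5, Mul(5, -21, Pow(-3, -1))), 188), 2) = Pow(Add(Add(5, Mul(5, -21, Rational(-1, 3))), 188), 2) = Pow(Add(Add(5, 35), 188), 2) = Pow(Add(40, 188), 2) = Pow(228, 2) = 51984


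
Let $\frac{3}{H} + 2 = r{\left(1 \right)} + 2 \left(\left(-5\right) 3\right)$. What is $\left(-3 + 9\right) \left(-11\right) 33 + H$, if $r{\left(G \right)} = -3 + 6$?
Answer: $- \frac{63165}{29} \approx -2178.1$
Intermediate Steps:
$r{\left(G \right)} = 3$
$H = - \frac{3}{29}$ ($H = \frac{3}{-2 + \left(3 + 2 \left(\left(-5\right) 3\right)\right)} = \frac{3}{-2 + \left(3 + 2 \left(-15\right)\right)} = \frac{3}{-2 + \left(3 - 30\right)} = \frac{3}{-2 - 27} = \frac{3}{-29} = 3 \left(- \frac{1}{29}\right) = - \frac{3}{29} \approx -0.10345$)
$\left(-3 + 9\right) \left(-11\right) 33 + H = \left(-3 + 9\right) \left(-11\right) 33 - \frac{3}{29} = 6 \left(-11\right) 33 - \frac{3}{29} = \left(-66\right) 33 - \frac{3}{29} = -2178 - \frac{3}{29} = - \frac{63165}{29}$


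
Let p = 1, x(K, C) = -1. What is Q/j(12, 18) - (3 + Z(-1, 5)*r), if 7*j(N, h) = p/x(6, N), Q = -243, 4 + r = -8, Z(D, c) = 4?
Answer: 1746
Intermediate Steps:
r = -12 (r = -4 - 8 = -12)
j(N, h) = -1/7 (j(N, h) = (1/(-1))/7 = (1*(-1))/7 = (1/7)*(-1) = -1/7)
Q/j(12, 18) - (3 + Z(-1, 5)*r) = -243/(-1/7) - (3 + 4*(-12)) = -243*(-7) - (3 - 48) = 1701 - 1*(-45) = 1701 + 45 = 1746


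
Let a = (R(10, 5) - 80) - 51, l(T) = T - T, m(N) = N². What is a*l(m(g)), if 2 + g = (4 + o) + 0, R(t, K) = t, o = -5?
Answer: 0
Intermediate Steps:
g = -3 (g = -2 + ((4 - 5) + 0) = -2 + (-1 + 0) = -2 - 1 = -3)
l(T) = 0
a = -121 (a = (10 - 80) - 51 = -70 - 51 = -121)
a*l(m(g)) = -121*0 = 0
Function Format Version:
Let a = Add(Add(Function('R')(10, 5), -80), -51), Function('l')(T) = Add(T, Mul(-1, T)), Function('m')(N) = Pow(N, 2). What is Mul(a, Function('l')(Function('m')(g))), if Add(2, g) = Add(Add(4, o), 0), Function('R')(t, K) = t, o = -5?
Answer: 0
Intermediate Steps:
g = -3 (g = Add(-2, Add(Add(4, -5), 0)) = Add(-2, Add(-1, 0)) = Add(-2, -1) = -3)
Function('l')(T) = 0
a = -121 (a = Add(Add(10, -80), -51) = Add(-70, -51) = -121)
Mul(a, Function('l')(Function('m')(g))) = Mul(-121, 0) = 0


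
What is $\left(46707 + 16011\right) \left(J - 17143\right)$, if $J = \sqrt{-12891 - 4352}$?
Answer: $-1075174674 + 62718 i \sqrt{17243} \approx -1.0752 \cdot 10^{9} + 8.2357 \cdot 10^{6} i$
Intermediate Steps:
$J = i \sqrt{17243}$ ($J = \sqrt{-17243} = i \sqrt{17243} \approx 131.31 i$)
$\left(46707 + 16011\right) \left(J - 17143\right) = \left(46707 + 16011\right) \left(i \sqrt{17243} - 17143\right) = 62718 \left(-17143 + i \sqrt{17243}\right) = -1075174674 + 62718 i \sqrt{17243}$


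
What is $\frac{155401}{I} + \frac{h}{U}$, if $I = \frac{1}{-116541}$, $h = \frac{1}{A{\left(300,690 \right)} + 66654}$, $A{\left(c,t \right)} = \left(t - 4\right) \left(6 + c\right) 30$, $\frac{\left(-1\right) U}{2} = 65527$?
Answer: $- \frac{15105049253523026951077}{834045217236} \approx -1.8111 \cdot 10^{10}$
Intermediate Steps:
$U = -131054$ ($U = \left(-2\right) 65527 = -131054$)
$A{\left(c,t \right)} = 30 \left(-4 + t\right) \left(6 + c\right)$ ($A{\left(c,t \right)} = \left(-4 + t\right) \left(6 + c\right) 30 = 30 \left(-4 + t\right) \left(6 + c\right)$)
$h = \frac{1}{6364134}$ ($h = \frac{1}{\left(-720 - 36000 + 180 \cdot 690 + 30 \cdot 300 \cdot 690\right) + 66654} = \frac{1}{\left(-720 - 36000 + 124200 + 6210000\right) + 66654} = \frac{1}{6297480 + 66654} = \frac{1}{6364134} \approx 1.5713 \cdot 10^{-7}$)
$I = - \frac{1}{116541} \approx -8.5807 \cdot 10^{-6}$
$\frac{155401}{I} + \frac{h}{U} = \frac{155401}{- \frac{1}{116541}} + \frac{1}{6364134 \left(-131054\right)} = 155401 \left(-116541\right) + \frac{1}{6364134} \left(- \frac{1}{131054}\right) = -18110587941 - \frac{1}{834045217236} = - \frac{15105049253523026951077}{834045217236}$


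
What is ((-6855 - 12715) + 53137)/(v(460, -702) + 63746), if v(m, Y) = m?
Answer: 11189/21402 ≈ 0.52280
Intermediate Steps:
((-6855 - 12715) + 53137)/(v(460, -702) + 63746) = ((-6855 - 12715) + 53137)/(460 + 63746) = (-19570 + 53137)/64206 = 33567*(1/64206) = 11189/21402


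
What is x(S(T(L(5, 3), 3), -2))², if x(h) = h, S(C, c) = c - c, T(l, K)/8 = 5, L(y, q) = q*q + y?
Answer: 0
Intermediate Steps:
L(y, q) = y + q² (L(y, q) = q² + y = y + q²)
T(l, K) = 40 (T(l, K) = 8*5 = 40)
S(C, c) = 0
x(S(T(L(5, 3), 3), -2))² = 0² = 0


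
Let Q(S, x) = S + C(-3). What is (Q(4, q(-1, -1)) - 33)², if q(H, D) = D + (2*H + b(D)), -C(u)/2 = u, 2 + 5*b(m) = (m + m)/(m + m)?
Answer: 529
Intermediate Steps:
b(m) = -⅕ (b(m) = -⅖ + ((m + m)/(m + m))/5 = -⅖ + ((2*m)/((2*m)))/5 = -⅖ + ((2*m)*(1/(2*m)))/5 = -⅖ + (⅕)*1 = -⅖ + ⅕ = -⅕)
C(u) = -2*u
q(H, D) = -⅕ + D + 2*H (q(H, D) = D + (2*H - ⅕) = D + (-⅕ + 2*H) = -⅕ + D + 2*H)
Q(S, x) = 6 + S (Q(S, x) = S - 2*(-3) = S + 6 = 6 + S)
(Q(4, q(-1, -1)) - 33)² = ((6 + 4) - 33)² = (10 - 33)² = (-23)² = 529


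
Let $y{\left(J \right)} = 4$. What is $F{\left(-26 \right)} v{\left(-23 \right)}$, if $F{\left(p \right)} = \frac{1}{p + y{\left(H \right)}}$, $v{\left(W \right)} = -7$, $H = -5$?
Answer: $\frac{7}{22} \approx 0.31818$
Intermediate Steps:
$F{\left(p \right)} = \frac{1}{4 + p}$ ($F{\left(p \right)} = \frac{1}{p + 4} = \frac{1}{4 + p}$)
$F{\left(-26 \right)} v{\left(-23 \right)} = \frac{1}{4 - 26} \left(-7\right) = \frac{1}{-22} \left(-7\right) = \left(- \frac{1}{22}\right) \left(-7\right) = \frac{7}{22}$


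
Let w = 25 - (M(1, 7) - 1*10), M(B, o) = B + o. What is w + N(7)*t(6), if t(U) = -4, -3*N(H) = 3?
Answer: 31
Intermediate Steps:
N(H) = -1 (N(H) = -⅓*3 = -1)
w = 27 (w = 25 - ((1 + 7) - 1*10) = 25 - (8 - 10) = 25 - 1*(-2) = 25 + 2 = 27)
w + N(7)*t(6) = 27 - 1*(-4) = 27 + 4 = 31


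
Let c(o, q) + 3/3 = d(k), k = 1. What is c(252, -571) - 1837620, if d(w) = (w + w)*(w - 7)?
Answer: -1837633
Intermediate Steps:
d(w) = 2*w*(-7 + w) (d(w) = (2*w)*(-7 + w) = 2*w*(-7 + w))
c(o, q) = -13 (c(o, q) = -1 + 2*1*(-7 + 1) = -1 + 2*1*(-6) = -1 - 12 = -13)
c(252, -571) - 1837620 = -13 - 1837620 = -1837633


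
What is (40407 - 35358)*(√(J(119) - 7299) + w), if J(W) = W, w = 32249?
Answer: 162825201 + 10098*I*√1795 ≈ 1.6283e+8 + 4.2783e+5*I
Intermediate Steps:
(40407 - 35358)*(√(J(119) - 7299) + w) = (40407 - 35358)*(√(119 - 7299) + 32249) = 5049*(√(-7180) + 32249) = 5049*(2*I*√1795 + 32249) = 5049*(32249 + 2*I*√1795) = 162825201 + 10098*I*√1795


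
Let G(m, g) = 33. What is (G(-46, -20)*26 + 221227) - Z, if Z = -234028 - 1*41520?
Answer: 497633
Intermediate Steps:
Z = -275548 (Z = -234028 - 41520 = -275548)
(G(-46, -20)*26 + 221227) - Z = (33*26 + 221227) - 1*(-275548) = (858 + 221227) + 275548 = 222085 + 275548 = 497633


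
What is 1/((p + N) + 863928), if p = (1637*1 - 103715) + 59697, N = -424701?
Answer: 1/396846 ≈ 2.5199e-6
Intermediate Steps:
p = -42381 (p = (1637 - 103715) + 59697 = -102078 + 59697 = -42381)
1/((p + N) + 863928) = 1/((-42381 - 424701) + 863928) = 1/(-467082 + 863928) = 1/396846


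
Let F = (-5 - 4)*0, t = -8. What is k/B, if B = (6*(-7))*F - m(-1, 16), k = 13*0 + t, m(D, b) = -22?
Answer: -4/11 ≈ -0.36364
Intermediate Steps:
k = -8 (k = 13*0 - 8 = 0 - 8 = -8)
F = 0 (F = -9*0 = 0)
B = 22 (B = (6*(-7))*0 - 1*(-22) = -42*0 + 22 = 0 + 22 = 22)
k/B = -8/22 = -8*1/22 = -4/11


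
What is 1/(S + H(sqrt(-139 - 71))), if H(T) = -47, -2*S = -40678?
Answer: 1/20292 ≈ 4.9281e-5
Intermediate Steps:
S = 20339 (S = -1/2*(-40678) = 20339)
1/(S + H(sqrt(-139 - 71))) = 1/(20339 - 47) = 1/20292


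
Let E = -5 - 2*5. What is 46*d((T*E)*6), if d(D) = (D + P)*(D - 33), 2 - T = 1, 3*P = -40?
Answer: 584660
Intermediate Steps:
P = -40/3 (P = (⅓)*(-40) = -40/3 ≈ -13.333)
E = -15 (E = -5 - 10 = -15)
T = 1 (T = 2 - 1*1 = 2 - 1 = 1)
d(D) = (-33 + D)*(-40/3 + D) (d(D) = (D - 40/3)*(D - 33) = (-40/3 + D)*(-33 + D) = (-33 + D)*(-40/3 + D))
46*d((T*E)*6) = 46*(440 + ((1*(-15))*6)² - 139*1*(-15)*6/3) = 46*(440 + (-15*6)² - (-695)*6) = 46*(440 + (-90)² - 139/3*(-90)) = 46*(440 + 8100 + 4170) = 46*12710 = 584660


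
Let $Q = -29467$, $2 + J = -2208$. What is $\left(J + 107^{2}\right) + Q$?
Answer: $-20228$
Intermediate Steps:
$J = -2210$ ($J = -2 - 2208 = -2210$)
$\left(J + 107^{2}\right) + Q = \left(-2210 + 107^{2}\right) - 29467 = \left(-2210 + 11449\right) - 29467 = 9239 - 29467 = -20228$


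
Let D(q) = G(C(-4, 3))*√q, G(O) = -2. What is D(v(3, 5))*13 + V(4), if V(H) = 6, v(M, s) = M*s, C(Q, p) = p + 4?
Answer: 6 - 26*√15 ≈ -94.698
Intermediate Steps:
C(Q, p) = 4 + p
D(q) = -2*√q
D(v(3, 5))*13 + V(4) = -2*√15*13 + 6 = -26*√15 + 6 = 6 - 26*√15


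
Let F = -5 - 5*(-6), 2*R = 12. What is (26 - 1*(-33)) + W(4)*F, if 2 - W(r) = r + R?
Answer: -141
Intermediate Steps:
R = 6 (R = (½)*12 = 6)
F = 25 (F = -5 + 30 = 25)
W(r) = -4 - r (W(r) = 2 - (r + 6) = 2 - (6 + r) = 2 + (-6 - r) = -4 - r)
(26 - 1*(-33)) + W(4)*F = (26 - 1*(-33)) + (-4 - 1*4)*25 = (26 + 33) + (-4 - 4)*25 = 59 - 8*25 = 59 - 200 = -141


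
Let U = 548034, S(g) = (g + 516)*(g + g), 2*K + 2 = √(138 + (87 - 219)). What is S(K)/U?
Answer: -1027/548034 + 257*√6/274017 ≈ 0.00042340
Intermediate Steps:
K = -1 + √6/2 (K = -1 + √(138 + (87 - 219))/2 = -1 + √(138 - 132)/2 = -1 + √6/2 ≈ 0.22474)
S(g) = 2*g*(516 + g) (S(g) = (516 + g)*(2*g) = 2*g*(516 + g))
S(K)/U = (2*(-1 + √6/2)*(516 + (-1 + √6/2)))/548034 = (2*(-1 + √6/2)*(515 + √6/2))*(1/548034) = (-1 + √6/2)*(515 + √6/2)/274017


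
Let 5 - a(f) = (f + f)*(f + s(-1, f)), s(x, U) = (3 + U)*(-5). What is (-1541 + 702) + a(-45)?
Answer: 14016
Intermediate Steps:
s(x, U) = -15 - 5*U
a(f) = 5 - 2*f*(-15 - 4*f) (a(f) = 5 - (f + f)*(f + (-15 - 5*f)) = 5 - 2*f*(-15 - 4*f))
(-1541 + 702) + a(-45) = (-1541 + 702) + (5 + 8*(-45)**2 + 30*(-45)) = -839 + (5 + 8*2025 - 1350) = -839 + (5 + 16200 - 1350) = -839 + 14855 = 14016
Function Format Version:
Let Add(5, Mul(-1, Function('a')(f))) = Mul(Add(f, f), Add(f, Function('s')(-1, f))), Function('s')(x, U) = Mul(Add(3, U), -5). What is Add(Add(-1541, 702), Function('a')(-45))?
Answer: 14016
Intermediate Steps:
Function('s')(x, U) = Add(-15, Mul(-5, U))
Function('a')(f) = Add(5, Mul(-2, f, Add(-15, Mul(-4, f)))) (Function('a')(f) = Add(5, Mul(-1, Mul(Add(f, f), Add(f, Add(-15, Mul(-5, f)))))) = Add(5, Mul(-1, Mul(Mul(2, f), Add(-15, Mul(-4, f))))) = Add(5, Mul(-1, Mul(2, f, Add(-15, Mul(-4, f))))) = Add(5, Mul(-2, f, Add(-15, Mul(-4, f)))))
Add(Add(-1541, 702), Function('a')(-45)) = Add(Add(-1541, 702), Add(5, Mul(8, Pow(-45, 2)), Mul(30, -45))) = Add(-839, Add(5, Mul(8, 2025), -1350)) = Add(-839, Add(5, 16200, -1350)) = Add(-839, 14855) = 14016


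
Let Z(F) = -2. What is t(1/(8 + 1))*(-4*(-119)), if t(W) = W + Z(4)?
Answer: -8092/9 ≈ -899.11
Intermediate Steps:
t(W) = -2 + W (t(W) = W - 2 = -2 + W)
t(1/(8 + 1))*(-4*(-119)) = (-2 + 1/(8 + 1))*(-4*(-119)) = (-2 + 1/9)*476 = -17/9*476 = -8092/9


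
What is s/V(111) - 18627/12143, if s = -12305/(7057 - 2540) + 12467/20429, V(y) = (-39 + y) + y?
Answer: -105639925204557/68352283664339 ≈ -1.5455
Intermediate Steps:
V(y) = -39 + 2*y
s = -195065406/92277793 (s = -12305/4517 + 12467*(1/20429) = -12305*1/4517 + 12467/20429 = -12305/4517 + 12467/20429 = -195065406/92277793 ≈ -2.1139)
s/V(111) - 18627/12143 = -195065406/(92277793*(-39 + 2*111)) - 18627/12143 = -195065406/(92277793*(-39 + 222)) - 18627*1/12143 = -195065406/92277793/183 - 18627/12143 = -195065406/92277793*1/183 - 18627/12143 = -65021802/5628945373 - 18627/12143 = -105639925204557/68352283664339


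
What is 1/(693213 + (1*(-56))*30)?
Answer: 1/691533 ≈ 1.4461e-6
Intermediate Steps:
1/(693213 + (1*(-56))*30) = 1/(693213 - 56*30) = 1/(693213 - 1680) = 1/691533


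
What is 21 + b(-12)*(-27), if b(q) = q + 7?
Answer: 156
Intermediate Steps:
b(q) = 7 + q
21 + b(-12)*(-27) = 21 + (7 - 12)*(-27) = 21 - 5*(-27) = 21 + 135 = 156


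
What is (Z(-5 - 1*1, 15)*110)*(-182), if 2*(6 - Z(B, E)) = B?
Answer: -180180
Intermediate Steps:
Z(B, E) = 6 - B/2
(Z(-5 - 1*1, 15)*110)*(-182) = ((6 - (-5 - 1*1)/2)*110)*(-182) = ((6 - (-5 - 1)/2)*110)*(-182) = ((6 - ½*(-6))*110)*(-182) = ((6 + 3)*110)*(-182) = (9*110)*(-182) = 990*(-182) = -180180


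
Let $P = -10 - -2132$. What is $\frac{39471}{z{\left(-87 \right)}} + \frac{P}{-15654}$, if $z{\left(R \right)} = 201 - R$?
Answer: $\frac{11430887}{83488} \approx 136.92$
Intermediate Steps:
$P = 2122$ ($P = -10 + 2132 = 2122$)
$\frac{39471}{z{\left(-87 \right)}} + \frac{P}{-15654} = \frac{39471}{201 - -87} + \frac{2122}{-15654} = \frac{39471}{201 + 87} + 2122 \left(- \frac{1}{15654}\right) = \frac{39471}{288} - \frac{1061}{7827} = 39471 \cdot \frac{1}{288} - \frac{1061}{7827} = \frac{13157}{96} - \frac{1061}{7827} = \frac{11430887}{83488}$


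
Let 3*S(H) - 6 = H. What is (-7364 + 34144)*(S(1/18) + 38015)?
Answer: 27488585410/27 ≈ 1.0181e+9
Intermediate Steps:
S(H) = 2 + H/3
(-7364 + 34144)*(S(1/18) + 38015) = (-7364 + 34144)*((2 + (1/3)/18) + 38015) = 26780*((2 + (1/3)*(1/18)) + 38015) = 26780*((2 + 1/54) + 38015) = 26780*(109/54 + 38015) = 26780*(2052919/54) = 27488585410/27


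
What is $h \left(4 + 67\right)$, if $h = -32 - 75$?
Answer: $-7597$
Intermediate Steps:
$h = -107$
$h \left(4 + 67\right) = - 107 \left(4 + 67\right) = \left(-107\right) 71 = -7597$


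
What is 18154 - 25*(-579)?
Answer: 32629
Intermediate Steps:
18154 - 25*(-579) = 18154 + 14475 = 32629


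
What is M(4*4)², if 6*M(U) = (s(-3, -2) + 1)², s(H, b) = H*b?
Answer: 2401/36 ≈ 66.694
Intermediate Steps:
M(U) = 49/6 (M(U) = (-3*(-2) + 1)²/6 = (6 + 1)²/6 = (⅙)*7² = (⅙)*49 = 49/6)
M(4*4)² = (49/6)² = 2401/36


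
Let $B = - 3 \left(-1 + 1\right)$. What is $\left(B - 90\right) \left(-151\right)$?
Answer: $13590$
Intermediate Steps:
$B = 0$ ($B = \left(-3\right) 0 = 0$)
$\left(B - 90\right) \left(-151\right) = \left(0 - 90\right) \left(-151\right) = \left(-90\right) \left(-151\right) = 13590$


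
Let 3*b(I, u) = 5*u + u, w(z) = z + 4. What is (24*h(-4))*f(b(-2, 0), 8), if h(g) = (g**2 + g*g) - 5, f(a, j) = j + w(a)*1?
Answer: 7776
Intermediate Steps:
w(z) = 4 + z
b(I, u) = 2*u (b(I, u) = (5*u + u)/3 = (6*u)/3 = 2*u)
f(a, j) = 4 + a + j (f(a, j) = j + (4 + a)*1 = j + (4 + a) = 4 + a + j)
h(g) = -5 + 2*g**2 (h(g) = (g**2 + g**2) - 5 = 2*g**2 - 5 = -5 + 2*g**2)
(24*h(-4))*f(b(-2, 0), 8) = (24*(-5 + 2*(-4)**2))*(4 + 2*0 + 8) = (24*(-5 + 2*16))*(4 + 0 + 8) = (24*(-5 + 32))*12 = (24*27)*12 = 648*12 = 7776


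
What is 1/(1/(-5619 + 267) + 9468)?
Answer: 5352/50672735 ≈ 0.00010562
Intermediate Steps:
1/(1/(-5619 + 267) + 9468) = 1/(1/(-5352) + 9468) = 1/(-1/5352 + 9468) = 1/(50672735/5352) = 5352/50672735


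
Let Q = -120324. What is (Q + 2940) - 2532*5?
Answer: -130044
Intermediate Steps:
(Q + 2940) - 2532*5 = (-120324 + 2940) - 2532*5 = -117384 - 12660 = -130044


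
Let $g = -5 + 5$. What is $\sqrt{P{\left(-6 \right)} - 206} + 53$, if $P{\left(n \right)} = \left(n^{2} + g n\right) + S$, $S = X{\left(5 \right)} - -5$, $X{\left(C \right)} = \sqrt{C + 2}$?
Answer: $53 + \sqrt{-165 + \sqrt{7}} \approx 53.0 + 12.742 i$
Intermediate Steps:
$X{\left(C \right)} = \sqrt{2 + C}$
$S = 5 + \sqrt{7}$ ($S = \sqrt{2 + 5} - -5 = \sqrt{7} + 5 = 5 + \sqrt{7} \approx 7.6458$)
$g = 0$
$P{\left(n \right)} = 5 + \sqrt{7} + n^{2}$ ($P{\left(n \right)} = \left(n^{2} + 0 n\right) + \left(5 + \sqrt{7}\right) = \left(n^{2} + 0\right) + \left(5 + \sqrt{7}\right) = n^{2} + \left(5 + \sqrt{7}\right) = 5 + \sqrt{7} + n^{2}$)
$\sqrt{P{\left(-6 \right)} - 206} + 53 = \sqrt{\left(5 + \sqrt{7} + \left(-6\right)^{2}\right) - 206} + 53 = \sqrt{\left(5 + \sqrt{7} + 36\right) - 206} + 53 = \sqrt{\left(41 + \sqrt{7}\right) - 206} + 53 = \sqrt{-165 + \sqrt{7}} + 53 = 53 + \sqrt{-165 + \sqrt{7}}$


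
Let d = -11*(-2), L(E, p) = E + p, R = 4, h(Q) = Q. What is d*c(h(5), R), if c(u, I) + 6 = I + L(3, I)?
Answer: 110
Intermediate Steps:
c(u, I) = -3 + 2*I (c(u, I) = -6 + (I + (3 + I)) = -6 + (3 + 2*I) = -3 + 2*I)
d = 22
d*c(h(5), R) = 22*(-3 + 2*4) = 22*(-3 + 8) = 22*5 = 110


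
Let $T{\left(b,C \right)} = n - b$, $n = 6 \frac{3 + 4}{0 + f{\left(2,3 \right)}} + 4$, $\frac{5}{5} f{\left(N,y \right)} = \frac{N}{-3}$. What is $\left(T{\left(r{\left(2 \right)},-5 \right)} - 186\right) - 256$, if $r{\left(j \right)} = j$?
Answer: $-503$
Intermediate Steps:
$f{\left(N,y \right)} = - \frac{N}{3}$ ($f{\left(N,y \right)} = \frac{N}{-3} = N \left(- \frac{1}{3}\right) = - \frac{N}{3}$)
$n = -59$ ($n = 6 \frac{3 + 4}{0 - \frac{2}{3}} + 4 = 6 \frac{7}{0 - \frac{2}{3}} + 4 = 6 \frac{7}{- \frac{2}{3}} + 4 = 6 \cdot 7 \left(- \frac{3}{2}\right) + 4 = 6 \left(- \frac{21}{2}\right) + 4 = -63 + 4 = -59$)
$T{\left(b,C \right)} = -59 - b$
$\left(T{\left(r{\left(2 \right)},-5 \right)} - 186\right) - 256 = \left(\left(-59 - 2\right) - 186\right) - 256 = \left(-61 - 186\right) - 256 = -247 - 256 = -503$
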